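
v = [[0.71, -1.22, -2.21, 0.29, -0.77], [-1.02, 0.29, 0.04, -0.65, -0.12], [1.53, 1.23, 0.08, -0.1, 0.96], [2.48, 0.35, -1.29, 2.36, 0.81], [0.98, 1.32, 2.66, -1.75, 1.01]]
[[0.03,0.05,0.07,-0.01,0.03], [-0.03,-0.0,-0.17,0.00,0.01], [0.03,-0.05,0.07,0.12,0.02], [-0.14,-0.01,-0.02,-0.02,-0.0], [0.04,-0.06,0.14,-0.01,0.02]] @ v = [[0.08, 0.10, 0.03, -0.11, 0.06], [-0.27, -0.16, 0.08, -0.01, -0.13], [0.50, 0.10, -0.16, 0.28, 0.17], [-0.17, 0.14, 0.33, -0.08, 0.07], [0.30, 0.13, -0.01, -0.02, 0.12]]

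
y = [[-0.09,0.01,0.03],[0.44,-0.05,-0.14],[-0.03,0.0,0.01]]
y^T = [[-0.09, 0.44, -0.03], [0.01, -0.05, 0.0], [0.03, -0.14, 0.01]]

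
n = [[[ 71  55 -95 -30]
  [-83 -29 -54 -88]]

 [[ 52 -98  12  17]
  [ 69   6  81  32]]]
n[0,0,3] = -30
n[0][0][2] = -95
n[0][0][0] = 71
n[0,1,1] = -29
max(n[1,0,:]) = 52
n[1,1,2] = 81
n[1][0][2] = 12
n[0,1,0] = -83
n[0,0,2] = -95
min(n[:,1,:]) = -88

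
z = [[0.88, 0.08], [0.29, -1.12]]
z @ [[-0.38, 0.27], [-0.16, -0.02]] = [[-0.35, 0.24], [0.07, 0.10]]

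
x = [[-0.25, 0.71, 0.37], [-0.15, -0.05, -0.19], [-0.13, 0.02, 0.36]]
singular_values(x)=[0.87, 0.33, 0.19]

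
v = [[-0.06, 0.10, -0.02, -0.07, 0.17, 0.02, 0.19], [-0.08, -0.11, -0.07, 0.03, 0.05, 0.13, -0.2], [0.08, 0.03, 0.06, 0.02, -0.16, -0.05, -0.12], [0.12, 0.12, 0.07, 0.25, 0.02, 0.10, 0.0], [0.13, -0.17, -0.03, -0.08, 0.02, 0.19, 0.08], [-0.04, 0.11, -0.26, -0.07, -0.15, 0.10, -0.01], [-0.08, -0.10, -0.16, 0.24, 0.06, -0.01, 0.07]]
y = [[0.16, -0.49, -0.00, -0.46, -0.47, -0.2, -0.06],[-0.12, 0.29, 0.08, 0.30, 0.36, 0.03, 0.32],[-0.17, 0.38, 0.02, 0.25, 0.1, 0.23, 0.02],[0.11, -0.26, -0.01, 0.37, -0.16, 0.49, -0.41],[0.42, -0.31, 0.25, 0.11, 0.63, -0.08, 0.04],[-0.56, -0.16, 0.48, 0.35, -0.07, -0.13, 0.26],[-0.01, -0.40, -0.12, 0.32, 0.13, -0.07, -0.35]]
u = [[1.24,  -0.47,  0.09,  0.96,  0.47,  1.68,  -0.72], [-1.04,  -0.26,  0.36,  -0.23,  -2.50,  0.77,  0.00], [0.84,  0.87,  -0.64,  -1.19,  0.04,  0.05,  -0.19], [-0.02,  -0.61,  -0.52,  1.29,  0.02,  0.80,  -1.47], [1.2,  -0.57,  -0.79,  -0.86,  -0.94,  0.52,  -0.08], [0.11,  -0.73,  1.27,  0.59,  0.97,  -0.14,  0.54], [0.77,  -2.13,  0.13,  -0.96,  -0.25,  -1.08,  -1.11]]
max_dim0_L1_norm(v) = 0.76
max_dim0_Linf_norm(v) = 0.26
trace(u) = -0.56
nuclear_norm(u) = 14.28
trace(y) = 0.99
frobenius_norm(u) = 6.28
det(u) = -0.29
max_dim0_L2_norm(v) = 0.37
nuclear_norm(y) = 4.43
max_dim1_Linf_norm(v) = 0.26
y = v @ u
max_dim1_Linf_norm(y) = 0.63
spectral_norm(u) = 3.25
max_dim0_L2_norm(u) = 2.89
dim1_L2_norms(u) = [2.5, 2.86, 1.82, 2.26, 2.07, 1.94, 2.92]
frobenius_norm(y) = 2.02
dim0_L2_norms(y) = [0.76, 0.9, 0.56, 0.86, 0.9, 0.6, 0.68]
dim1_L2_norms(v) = [0.29, 0.29, 0.23, 0.33, 0.31, 0.34, 0.33]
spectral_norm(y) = 1.21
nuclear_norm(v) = 1.94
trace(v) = 0.33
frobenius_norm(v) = 0.81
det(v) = -0.00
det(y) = 0.00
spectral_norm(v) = 0.38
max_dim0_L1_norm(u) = 6.08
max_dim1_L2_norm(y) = 0.88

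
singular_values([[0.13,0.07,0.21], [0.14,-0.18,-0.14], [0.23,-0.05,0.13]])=[0.35, 0.29, 0.0]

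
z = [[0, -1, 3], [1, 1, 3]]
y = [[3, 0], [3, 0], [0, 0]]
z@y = [[-3, 0], [6, 0]]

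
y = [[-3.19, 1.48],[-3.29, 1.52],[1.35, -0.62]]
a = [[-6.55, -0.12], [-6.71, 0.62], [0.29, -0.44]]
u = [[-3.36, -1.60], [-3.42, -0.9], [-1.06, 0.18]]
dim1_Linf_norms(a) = [6.55, 6.71, 0.44]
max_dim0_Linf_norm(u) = 3.42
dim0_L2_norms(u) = [4.91, 1.84]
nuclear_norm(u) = 5.91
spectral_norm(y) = 5.26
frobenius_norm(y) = 5.26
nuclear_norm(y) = 5.27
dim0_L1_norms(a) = [13.55, 1.18]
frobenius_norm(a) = 9.41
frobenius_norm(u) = 5.25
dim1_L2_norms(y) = [3.52, 3.62, 1.49]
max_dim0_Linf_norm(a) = 6.71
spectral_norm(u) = 5.20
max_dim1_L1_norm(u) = 4.96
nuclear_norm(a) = 10.06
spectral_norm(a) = 9.39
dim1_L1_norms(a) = [6.67, 7.33, 0.73]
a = u + y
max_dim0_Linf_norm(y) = 3.29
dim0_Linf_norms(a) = [6.71, 0.62]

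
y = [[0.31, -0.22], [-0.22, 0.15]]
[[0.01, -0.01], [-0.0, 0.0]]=y@[[0.01, -0.01], [-0.01, 0.01]]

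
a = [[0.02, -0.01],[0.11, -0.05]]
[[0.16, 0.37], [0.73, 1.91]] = a @[[-6.85, 5.00], [-29.62, -27.27]]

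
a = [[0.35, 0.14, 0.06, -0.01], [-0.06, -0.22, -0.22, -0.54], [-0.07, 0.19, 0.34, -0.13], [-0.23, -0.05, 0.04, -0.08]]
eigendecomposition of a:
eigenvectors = [[-0.20, 0.23, 0.85, -0.18], [0.92, -0.80, 0.15, 0.56], [-0.32, 0.54, 0.32, -0.8], [0.11, 0.09, -0.39, -0.07]]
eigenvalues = [-0.2, 0.01, 0.4, 0.18]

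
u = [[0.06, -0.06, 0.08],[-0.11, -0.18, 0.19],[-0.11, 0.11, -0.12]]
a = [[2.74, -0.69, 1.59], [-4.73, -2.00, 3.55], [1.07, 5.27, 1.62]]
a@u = [[0.07, 0.13, -0.1], [-0.45, 1.03, -1.18], [-0.69, -0.83, 0.89]]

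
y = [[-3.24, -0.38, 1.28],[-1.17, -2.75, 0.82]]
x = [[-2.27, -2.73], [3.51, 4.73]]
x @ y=[[10.55, 8.37, -5.14], [-16.91, -14.34, 8.37]]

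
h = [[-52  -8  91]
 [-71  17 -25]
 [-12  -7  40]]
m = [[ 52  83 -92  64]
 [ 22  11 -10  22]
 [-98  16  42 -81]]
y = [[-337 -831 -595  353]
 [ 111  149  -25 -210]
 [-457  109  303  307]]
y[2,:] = [-457, 109, 303, 307]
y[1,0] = 111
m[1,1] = 11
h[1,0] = -71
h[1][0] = -71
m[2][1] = 16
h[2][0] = -12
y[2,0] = -457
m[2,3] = -81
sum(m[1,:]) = 45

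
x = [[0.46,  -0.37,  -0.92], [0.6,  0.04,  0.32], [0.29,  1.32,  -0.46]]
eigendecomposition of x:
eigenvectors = [[0.74+0.00j, (0.74-0j), 0.38+0.00j],  [0.08-0.44j, 0.08+0.44j, (-0.45+0j)],  [-0.10-0.50j, (-0.1+0.5j), (0.81+0j)]]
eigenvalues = [(0.55+0.84j), (0.55-0.84j), (-1.05+0j)]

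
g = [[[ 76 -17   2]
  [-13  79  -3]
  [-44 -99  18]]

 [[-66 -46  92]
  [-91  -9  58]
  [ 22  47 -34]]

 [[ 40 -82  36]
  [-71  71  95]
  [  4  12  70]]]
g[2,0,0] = 40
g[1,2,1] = 47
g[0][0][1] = -17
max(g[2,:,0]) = 40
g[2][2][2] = 70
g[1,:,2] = [92, 58, -34]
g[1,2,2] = -34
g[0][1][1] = 79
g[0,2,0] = -44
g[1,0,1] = -46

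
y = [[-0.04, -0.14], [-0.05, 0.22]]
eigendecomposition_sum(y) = [[-0.06, -0.03], [-0.01, -0.01]] + [[0.02, -0.11], [-0.04, 0.23]]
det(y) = -0.02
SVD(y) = [[-0.52, 0.85],[0.85, 0.52]] @ diag([0.2616354808685367, 0.06038936289355564]) @ [[-0.08, 1.0],[-1.0, -0.08]]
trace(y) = 0.18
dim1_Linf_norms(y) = [0.14, 0.22]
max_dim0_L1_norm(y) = 0.36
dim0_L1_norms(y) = [0.09, 0.36]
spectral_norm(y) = 0.26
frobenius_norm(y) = 0.27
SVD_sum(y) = [[0.01,-0.14], [-0.02,0.22]] + [[-0.05, -0.0], [-0.03, -0.00]]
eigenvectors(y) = [[-0.98,0.44], [-0.17,-0.9]]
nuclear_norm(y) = 0.32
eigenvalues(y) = [-0.06, 0.24]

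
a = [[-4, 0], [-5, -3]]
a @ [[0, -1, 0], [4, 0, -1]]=[[0, 4, 0], [-12, 5, 3]]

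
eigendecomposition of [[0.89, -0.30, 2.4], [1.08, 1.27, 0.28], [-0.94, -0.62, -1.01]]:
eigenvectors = [[0.75+0.00j, 0.75-0.00j, (-0.75+0j)], [(-0.24-0.52j), (-0.24+0.52j), (0.57+0j)], [-0.13+0.30j, -0.13-0.30j, (0.34+0j)]]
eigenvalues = [(0.57+1.17j), (0.57-1.17j), (0.01+0j)]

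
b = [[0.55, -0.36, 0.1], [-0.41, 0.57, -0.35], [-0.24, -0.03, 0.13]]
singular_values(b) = [1.01, 0.35, 0.0]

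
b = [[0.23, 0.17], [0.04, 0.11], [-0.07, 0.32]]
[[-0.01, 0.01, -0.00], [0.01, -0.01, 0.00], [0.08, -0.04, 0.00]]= b @ [[-0.21,0.1,-0.01],[0.2,-0.09,0.01]]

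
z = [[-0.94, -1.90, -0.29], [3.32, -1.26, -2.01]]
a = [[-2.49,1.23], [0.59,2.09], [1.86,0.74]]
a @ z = [[6.42, 3.18, -1.75],[6.38, -3.75, -4.37],[0.71, -4.47, -2.03]]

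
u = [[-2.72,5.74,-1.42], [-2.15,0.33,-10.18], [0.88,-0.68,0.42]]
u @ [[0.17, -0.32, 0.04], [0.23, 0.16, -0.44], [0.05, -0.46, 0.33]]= [[0.79,2.44,-3.1], [-0.80,5.42,-3.59], [0.01,-0.58,0.47]]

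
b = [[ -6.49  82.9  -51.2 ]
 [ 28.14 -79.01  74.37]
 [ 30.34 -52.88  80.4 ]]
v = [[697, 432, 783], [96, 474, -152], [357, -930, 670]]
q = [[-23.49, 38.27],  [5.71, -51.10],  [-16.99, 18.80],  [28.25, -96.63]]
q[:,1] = [38.27, -51.1, 18.8, -96.63]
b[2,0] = 30.34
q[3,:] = [28.25, -96.63]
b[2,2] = 80.4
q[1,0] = 5.71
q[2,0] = -16.99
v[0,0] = 697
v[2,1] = -930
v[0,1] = 432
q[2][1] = 18.8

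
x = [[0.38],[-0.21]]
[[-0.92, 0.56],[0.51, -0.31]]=x@[[-2.41,  1.47]]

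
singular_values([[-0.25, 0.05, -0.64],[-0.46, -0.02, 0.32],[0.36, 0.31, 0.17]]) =[0.76, 0.63, 0.25]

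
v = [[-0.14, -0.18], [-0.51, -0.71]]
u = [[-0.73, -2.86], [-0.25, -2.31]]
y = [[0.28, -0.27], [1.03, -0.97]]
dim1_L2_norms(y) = [0.39, 1.41]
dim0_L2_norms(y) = [1.07, 1.01]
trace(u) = -3.04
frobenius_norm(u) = 3.76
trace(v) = -0.85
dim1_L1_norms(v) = [0.32, 1.22]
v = y @ u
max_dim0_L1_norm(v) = 0.89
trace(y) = -0.69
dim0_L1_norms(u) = [0.98, 5.17]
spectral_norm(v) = 0.90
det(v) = 0.01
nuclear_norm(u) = 4.01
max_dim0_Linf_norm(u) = 2.86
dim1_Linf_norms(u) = [2.86, 2.31]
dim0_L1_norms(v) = [0.65, 0.89]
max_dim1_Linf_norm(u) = 2.86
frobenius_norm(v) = 0.90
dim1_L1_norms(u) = [3.59, 2.56]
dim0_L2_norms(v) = [0.53, 0.73]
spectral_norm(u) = 3.75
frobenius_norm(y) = 1.47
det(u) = 0.97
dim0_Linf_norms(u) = [0.73, 2.86]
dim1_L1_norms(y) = [0.55, 2.0]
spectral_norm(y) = 1.47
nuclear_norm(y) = 1.47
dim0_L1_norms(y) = [1.31, 1.24]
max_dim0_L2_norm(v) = 0.73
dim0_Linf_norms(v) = [0.51, 0.71]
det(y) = 0.01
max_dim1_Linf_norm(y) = 1.03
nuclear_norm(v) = 0.91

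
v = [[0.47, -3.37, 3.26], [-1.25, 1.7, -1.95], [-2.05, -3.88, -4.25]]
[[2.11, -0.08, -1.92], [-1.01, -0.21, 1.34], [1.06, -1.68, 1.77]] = v @ [[-0.12, 0.21, -0.24], [-0.44, 0.18, 0.13], [0.21, 0.13, -0.42]]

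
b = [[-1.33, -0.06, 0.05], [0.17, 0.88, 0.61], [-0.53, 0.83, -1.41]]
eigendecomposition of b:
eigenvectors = [[(-0.24-0.21j), -0.24+0.21j, -0.02+0.00j], [(-0.22+0j), -0.22-0.00j, (0.95+0j)], [(0.92+0j), 0.92-0.00j, (0.32+0j)]]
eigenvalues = [(-1.47+0.12j), (-1.47-0.12j), (1.08+0j)]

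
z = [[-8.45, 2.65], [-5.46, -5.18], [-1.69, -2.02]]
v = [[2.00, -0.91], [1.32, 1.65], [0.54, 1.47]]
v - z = [[10.45, -3.56],[6.78, 6.83],[2.23, 3.49]]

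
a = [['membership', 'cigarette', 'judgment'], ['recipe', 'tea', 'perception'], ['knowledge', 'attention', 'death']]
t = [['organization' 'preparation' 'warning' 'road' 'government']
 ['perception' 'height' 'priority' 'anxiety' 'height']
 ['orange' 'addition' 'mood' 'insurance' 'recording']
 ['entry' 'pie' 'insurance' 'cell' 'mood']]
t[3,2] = 'insurance'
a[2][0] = 'knowledge'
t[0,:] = ['organization', 'preparation', 'warning', 'road', 'government']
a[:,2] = ['judgment', 'perception', 'death']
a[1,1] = 'tea'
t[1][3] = 'anxiety'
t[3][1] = 'pie'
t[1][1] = 'height'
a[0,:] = ['membership', 'cigarette', 'judgment']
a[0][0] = 'membership'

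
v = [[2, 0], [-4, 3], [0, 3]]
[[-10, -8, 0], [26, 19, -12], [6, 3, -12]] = v @ [[-5, -4, 0], [2, 1, -4]]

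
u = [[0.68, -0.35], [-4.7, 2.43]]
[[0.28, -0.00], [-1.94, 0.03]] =u @ [[0.32, 0.2], [-0.18, 0.4]]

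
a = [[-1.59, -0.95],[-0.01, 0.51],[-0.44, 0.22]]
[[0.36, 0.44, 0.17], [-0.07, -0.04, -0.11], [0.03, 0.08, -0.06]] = a @ [[-0.14, -0.23, 0.02],  [-0.14, -0.08, -0.21]]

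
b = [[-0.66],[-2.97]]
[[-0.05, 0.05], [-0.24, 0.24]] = b @ [[0.08, -0.08]]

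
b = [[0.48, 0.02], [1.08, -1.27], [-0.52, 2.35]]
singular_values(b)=[2.86, 0.8]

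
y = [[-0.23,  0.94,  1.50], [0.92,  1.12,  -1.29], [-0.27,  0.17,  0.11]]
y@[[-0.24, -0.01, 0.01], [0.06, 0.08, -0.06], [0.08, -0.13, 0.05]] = [[0.23, -0.12, 0.02], [-0.26, 0.25, -0.12], [0.08, 0.00, -0.01]]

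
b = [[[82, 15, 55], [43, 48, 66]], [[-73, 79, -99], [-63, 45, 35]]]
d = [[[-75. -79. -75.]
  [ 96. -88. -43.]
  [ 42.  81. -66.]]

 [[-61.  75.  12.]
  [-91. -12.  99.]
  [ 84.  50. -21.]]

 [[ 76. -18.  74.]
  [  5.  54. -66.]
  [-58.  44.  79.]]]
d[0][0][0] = -75.0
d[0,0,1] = -79.0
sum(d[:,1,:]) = -46.0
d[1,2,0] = 84.0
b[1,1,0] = -63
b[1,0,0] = -73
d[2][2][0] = -58.0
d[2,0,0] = 76.0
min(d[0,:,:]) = -88.0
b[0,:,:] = [[82, 15, 55], [43, 48, 66]]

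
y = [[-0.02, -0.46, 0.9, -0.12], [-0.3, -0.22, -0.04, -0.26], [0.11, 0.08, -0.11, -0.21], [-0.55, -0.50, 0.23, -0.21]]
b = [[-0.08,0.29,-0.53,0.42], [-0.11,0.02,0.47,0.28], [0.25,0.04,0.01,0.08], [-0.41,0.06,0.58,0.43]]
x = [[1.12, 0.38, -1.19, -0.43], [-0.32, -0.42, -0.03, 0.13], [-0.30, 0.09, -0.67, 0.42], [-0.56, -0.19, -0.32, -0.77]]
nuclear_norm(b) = 2.02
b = y @ x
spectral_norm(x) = 1.77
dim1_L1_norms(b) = [1.32, 0.88, 0.38, 1.48]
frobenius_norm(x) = 2.25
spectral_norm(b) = 1.01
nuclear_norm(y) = 2.16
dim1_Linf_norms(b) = [0.53, 0.47, 0.25, 0.58]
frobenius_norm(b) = 1.27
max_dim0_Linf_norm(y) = 0.9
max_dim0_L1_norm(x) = 2.3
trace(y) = -0.56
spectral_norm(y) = 1.19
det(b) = -0.00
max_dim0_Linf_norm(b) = 0.58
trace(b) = 0.38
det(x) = -0.52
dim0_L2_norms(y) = [0.64, 0.72, 0.94, 0.41]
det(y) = 0.00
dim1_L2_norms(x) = [1.73, 0.54, 0.85, 1.02]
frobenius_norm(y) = 1.40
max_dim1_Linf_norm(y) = 0.9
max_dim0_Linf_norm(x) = 1.19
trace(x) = -0.74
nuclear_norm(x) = 4.00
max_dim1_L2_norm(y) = 1.02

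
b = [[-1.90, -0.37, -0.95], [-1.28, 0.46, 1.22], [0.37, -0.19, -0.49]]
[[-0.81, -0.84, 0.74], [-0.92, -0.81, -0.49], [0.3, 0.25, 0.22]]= b @[[0.53, 0.51, -0.12], [-0.92, -0.42, -0.66], [0.15, 0.03, -0.28]]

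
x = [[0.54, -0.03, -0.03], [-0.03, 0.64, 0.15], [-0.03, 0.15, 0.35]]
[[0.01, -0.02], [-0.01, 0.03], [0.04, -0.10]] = x @ [[0.02, -0.04], [-0.05, 0.13], [0.13, -0.34]]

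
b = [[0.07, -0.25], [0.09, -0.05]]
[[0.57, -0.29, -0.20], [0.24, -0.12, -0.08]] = b @ [[1.68, -0.86, -0.58], [-1.79, 0.92, 0.62]]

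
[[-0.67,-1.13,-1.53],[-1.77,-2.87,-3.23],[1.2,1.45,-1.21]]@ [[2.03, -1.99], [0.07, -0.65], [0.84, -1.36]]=[[-2.72,4.15], [-6.51,9.78], [1.52,-1.68]]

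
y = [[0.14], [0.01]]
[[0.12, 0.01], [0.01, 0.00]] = y @ [[0.86, 0.07]]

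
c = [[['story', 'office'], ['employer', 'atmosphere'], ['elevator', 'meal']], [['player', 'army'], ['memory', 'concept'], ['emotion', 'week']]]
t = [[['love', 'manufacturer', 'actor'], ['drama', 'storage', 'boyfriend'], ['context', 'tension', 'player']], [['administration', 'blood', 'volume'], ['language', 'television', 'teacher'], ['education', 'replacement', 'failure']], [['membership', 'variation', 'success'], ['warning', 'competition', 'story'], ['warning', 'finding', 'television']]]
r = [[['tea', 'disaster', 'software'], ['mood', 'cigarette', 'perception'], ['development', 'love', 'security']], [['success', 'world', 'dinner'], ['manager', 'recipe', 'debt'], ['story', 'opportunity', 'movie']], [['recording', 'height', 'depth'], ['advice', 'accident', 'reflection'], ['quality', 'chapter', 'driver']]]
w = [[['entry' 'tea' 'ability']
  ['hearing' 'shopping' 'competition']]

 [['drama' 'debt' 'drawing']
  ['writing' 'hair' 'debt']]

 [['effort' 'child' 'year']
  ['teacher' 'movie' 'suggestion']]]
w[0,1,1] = 'shopping'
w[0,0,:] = ['entry', 'tea', 'ability']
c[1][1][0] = 'memory'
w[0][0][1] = 'tea'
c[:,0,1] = ['office', 'army']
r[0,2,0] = 'development'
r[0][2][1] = 'love'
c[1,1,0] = 'memory'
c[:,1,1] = ['atmosphere', 'concept']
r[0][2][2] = 'security'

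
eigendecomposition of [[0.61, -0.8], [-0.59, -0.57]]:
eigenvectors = [[0.93, 0.47],[-0.37, 0.88]]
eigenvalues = [0.93, -0.89]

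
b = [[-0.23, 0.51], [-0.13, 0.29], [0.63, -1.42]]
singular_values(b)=[1.68, 0.0]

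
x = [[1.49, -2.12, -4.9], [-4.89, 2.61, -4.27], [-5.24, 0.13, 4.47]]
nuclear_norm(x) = 17.88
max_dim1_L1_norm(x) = 11.77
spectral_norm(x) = 8.38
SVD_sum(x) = [[3.14, -0.87, -3.84],[-0.15, 0.04, 0.19],[-4.18, 1.16, 5.1]] + [[-1.05, 0.44, -0.96], [-4.92, 2.05, -4.49], [-0.60, 0.25, -0.55]] + [[-0.60,-1.68,-0.11], [0.18,0.52,0.03], [-0.46,-1.28,-0.08]]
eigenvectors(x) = [[0.61,0.56,-0.02],[0.7,0.13,-0.91],[0.37,-0.82,0.41]]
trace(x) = 8.57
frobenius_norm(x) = 11.28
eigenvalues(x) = [-3.92, 8.07, 4.41]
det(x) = -139.46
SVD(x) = [[-0.60, -0.21, 0.77], [0.03, -0.97, -0.24], [0.8, -0.12, 0.59]] @ diag([8.380825049175877, 7.178045468813675, 2.3182827141549347]) @ [[-0.62,  0.17,  0.76], [0.71,  -0.29,  0.64], [-0.34,  -0.94,  -0.06]]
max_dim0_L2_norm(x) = 7.89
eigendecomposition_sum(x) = [[-2.17, -0.67, -1.61],[-2.49, -0.77, -1.85],[-1.32, -0.41, -0.98]] + [[3.72,-1.52,-3.26],  [0.87,-0.36,-0.76],  [-5.38,2.20,4.71]] + [[-0.06, 0.07, -0.03], [-3.28, 3.74, -1.66], [1.46, -1.66, 0.74]]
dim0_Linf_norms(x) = [5.24, 2.61, 4.9]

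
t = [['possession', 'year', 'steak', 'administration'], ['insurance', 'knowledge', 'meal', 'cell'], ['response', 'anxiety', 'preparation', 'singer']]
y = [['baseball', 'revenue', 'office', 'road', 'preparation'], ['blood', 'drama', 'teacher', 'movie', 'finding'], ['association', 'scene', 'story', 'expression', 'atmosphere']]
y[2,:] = ['association', 'scene', 'story', 'expression', 'atmosphere']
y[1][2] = 'teacher'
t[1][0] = 'insurance'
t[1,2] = 'meal'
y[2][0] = 'association'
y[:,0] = ['baseball', 'blood', 'association']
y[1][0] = 'blood'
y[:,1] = ['revenue', 'drama', 'scene']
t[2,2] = 'preparation'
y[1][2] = 'teacher'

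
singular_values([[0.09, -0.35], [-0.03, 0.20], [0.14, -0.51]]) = [0.67, 0.02]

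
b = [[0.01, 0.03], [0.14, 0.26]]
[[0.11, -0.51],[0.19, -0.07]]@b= [[-0.07, -0.13], [-0.01, -0.01]]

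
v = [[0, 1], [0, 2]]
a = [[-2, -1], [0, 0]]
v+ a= [[-2, 0], [0, 2]]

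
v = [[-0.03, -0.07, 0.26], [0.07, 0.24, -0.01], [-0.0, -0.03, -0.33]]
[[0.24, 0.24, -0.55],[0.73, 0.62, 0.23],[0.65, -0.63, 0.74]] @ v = [[0.01,0.06,0.24], [0.02,0.09,0.11], [-0.06,-0.22,-0.07]]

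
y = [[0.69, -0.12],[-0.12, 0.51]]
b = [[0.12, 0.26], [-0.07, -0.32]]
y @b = [[0.09, 0.22], [-0.05, -0.19]]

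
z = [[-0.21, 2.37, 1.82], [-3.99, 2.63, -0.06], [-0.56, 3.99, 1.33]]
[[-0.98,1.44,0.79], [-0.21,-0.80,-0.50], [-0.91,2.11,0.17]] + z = [[-1.19,3.81,2.61],  [-4.20,1.83,-0.56],  [-1.47,6.1,1.50]]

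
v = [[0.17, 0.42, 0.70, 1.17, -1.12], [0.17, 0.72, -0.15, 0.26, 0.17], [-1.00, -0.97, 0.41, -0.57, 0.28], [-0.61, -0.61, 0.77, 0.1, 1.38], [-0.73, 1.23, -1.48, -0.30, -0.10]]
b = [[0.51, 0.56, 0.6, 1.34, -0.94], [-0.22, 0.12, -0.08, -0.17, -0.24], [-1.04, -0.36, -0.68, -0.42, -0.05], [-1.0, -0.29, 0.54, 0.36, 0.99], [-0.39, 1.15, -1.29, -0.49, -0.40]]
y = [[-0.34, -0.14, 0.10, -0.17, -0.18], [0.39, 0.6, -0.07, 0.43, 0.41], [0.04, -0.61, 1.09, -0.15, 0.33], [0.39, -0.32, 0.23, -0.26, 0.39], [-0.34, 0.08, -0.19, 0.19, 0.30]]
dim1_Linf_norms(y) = [0.34, 0.6, 1.09, 0.39, 0.34]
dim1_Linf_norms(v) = [1.17, 0.72, 1.0, 1.38, 1.48]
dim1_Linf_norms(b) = [1.34, 0.24, 1.04, 1.0, 1.29]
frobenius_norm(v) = 3.75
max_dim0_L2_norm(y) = 1.14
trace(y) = 1.39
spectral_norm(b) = 2.32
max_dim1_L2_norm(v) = 2.08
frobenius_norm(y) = 1.89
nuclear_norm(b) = 6.52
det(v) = -0.96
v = b + y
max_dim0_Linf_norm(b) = 1.34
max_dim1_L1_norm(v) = 3.84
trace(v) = 1.30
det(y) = 0.03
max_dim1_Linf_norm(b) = 1.34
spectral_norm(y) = 1.46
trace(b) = -0.09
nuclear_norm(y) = 3.51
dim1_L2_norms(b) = [1.9, 0.39, 1.36, 1.58, 1.88]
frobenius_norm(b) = 3.41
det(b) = -0.90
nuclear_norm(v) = 7.14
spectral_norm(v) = 2.63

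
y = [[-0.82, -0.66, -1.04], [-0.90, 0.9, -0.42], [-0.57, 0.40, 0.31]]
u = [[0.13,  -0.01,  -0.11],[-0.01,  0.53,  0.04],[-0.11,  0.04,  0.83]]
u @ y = [[-0.03, -0.14, -0.17], [-0.49, 0.50, -0.2], [-0.42, 0.44, 0.35]]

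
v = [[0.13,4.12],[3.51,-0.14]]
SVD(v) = [[-1.0, 0.03], [0.03, 1.0]] @ diag([4.122428831203419, 3.512346869496634]) @ [[-0.01, -1.00], [1.0, -0.01]]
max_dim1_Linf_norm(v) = 4.12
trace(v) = -0.01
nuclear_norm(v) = 7.63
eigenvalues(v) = [3.8, -3.81]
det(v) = -14.48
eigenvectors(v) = [[0.75, -0.72], [0.67, 0.69]]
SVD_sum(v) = [[0.04, 4.12],[-0.00, -0.11]] + [[0.09, -0.0], [3.51, -0.03]]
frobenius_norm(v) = 5.42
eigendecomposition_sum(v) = [[1.97, 2.06], [1.75, 1.83]] + [[-1.84,2.06],[1.76,-1.97]]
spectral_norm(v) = 4.12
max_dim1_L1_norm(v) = 4.25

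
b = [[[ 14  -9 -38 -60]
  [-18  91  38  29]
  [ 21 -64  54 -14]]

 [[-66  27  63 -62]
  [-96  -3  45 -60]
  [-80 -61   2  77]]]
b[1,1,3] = -60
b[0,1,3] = 29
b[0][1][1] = 91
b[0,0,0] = 14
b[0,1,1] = 91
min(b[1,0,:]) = -66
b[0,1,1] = 91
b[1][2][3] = 77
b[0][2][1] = -64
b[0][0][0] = 14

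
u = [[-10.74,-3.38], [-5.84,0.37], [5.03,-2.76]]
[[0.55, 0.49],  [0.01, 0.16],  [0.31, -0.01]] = u@[[-0.01, -0.03], [-0.13, -0.05]]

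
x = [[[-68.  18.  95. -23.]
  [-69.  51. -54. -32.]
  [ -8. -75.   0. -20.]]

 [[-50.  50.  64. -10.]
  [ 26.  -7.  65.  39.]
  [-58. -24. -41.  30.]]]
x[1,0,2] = 64.0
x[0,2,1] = -75.0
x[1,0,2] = 64.0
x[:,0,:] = [[-68.0, 18.0, 95.0, -23.0], [-50.0, 50.0, 64.0, -10.0]]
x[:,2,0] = [-8.0, -58.0]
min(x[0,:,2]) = -54.0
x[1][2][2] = -41.0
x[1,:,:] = [[-50.0, 50.0, 64.0, -10.0], [26.0, -7.0, 65.0, 39.0], [-58.0, -24.0, -41.0, 30.0]]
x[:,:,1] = [[18.0, 51.0, -75.0], [50.0, -7.0, -24.0]]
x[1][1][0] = 26.0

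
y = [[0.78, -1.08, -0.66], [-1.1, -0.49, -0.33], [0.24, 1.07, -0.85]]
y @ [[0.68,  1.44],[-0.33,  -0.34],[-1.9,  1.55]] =[[2.14, 0.47], [0.04, -1.93], [1.43, -1.34]]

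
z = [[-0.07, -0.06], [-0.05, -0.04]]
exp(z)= [[0.93,-0.06], [-0.05,0.96]]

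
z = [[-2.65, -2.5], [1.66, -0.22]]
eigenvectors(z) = [[0.78+0.00j,0.78-0.00j], [-0.38-0.51j,-0.38+0.51j]]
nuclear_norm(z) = 5.05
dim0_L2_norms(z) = [3.13, 2.51]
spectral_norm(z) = 3.81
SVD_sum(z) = [[-2.88,-2.19], [0.95,0.72]] + [[0.23, -0.31],[0.71, -0.94]]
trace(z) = -2.87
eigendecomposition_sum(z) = [[(-1.33+0.28j),(-1.25-1.1j)],[(0.83+0.73j),(-0.11+1.35j)]] + [[-1.33-0.28j, (-1.25+1.1j)], [(0.83-0.73j), -0.11-1.35j]]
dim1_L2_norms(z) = [3.64, 1.67]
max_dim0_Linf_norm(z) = 2.65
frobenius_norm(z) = 4.01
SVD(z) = [[-0.95,  0.31], [0.31,  0.95]] @ diag([3.8125240538199754, 1.2414347904920755]) @ [[0.8, 0.61], [0.61, -0.8]]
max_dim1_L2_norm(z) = 3.64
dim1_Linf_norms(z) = [2.65, 1.66]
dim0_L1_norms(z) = [4.31, 2.72]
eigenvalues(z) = [(-1.44+1.64j), (-1.44-1.64j)]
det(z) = 4.73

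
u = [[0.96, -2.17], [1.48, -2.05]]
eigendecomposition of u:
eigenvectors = [[(0.77+0j), (0.77-0j)], [0.53-0.35j, (0.53+0.35j)]]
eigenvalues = [(-0.54+0.97j), (-0.54-0.97j)]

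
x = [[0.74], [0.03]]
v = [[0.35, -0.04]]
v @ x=[[0.26]]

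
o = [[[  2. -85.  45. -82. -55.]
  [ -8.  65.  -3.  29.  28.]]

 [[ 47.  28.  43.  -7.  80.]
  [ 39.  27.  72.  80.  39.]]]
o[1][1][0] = 39.0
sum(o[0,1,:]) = 111.0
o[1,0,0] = 47.0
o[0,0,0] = 2.0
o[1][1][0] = 39.0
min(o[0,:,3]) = -82.0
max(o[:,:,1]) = 65.0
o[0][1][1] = 65.0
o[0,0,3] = -82.0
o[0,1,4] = 28.0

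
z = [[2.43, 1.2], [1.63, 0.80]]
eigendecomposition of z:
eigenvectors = [[0.83, -0.44], [0.56, 0.90]]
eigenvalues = [3.23, -0.0]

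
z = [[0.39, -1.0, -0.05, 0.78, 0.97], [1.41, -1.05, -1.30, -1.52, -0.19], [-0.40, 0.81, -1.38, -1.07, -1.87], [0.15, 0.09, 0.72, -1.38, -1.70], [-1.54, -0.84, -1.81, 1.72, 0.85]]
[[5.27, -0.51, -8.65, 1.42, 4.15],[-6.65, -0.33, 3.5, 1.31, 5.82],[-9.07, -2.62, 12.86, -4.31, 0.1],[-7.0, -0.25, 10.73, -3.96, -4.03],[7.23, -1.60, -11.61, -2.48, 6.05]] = z @ [[-0.45, -1.95, 0.98, 1.59, 2.67], [-1.18, 0.12, 3.06, 1.66, -1.72], [1.11, 1.03, -0.31, -0.07, -2.86], [3.63, -2.90, -2.75, -0.88, 2.36], [1.54, 2.77, -3.96, 3.24, -0.61]]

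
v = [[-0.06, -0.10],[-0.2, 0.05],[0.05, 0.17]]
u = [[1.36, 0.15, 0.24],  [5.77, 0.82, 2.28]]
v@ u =[[-0.66, -0.09, -0.24], [0.02, 0.01, 0.07], [1.05, 0.15, 0.40]]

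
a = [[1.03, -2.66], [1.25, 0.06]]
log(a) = [[0.96,-1.92], [0.90,0.26]]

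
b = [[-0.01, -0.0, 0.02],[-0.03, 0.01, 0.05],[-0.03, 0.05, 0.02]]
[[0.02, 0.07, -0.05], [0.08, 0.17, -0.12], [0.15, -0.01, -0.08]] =b@[[1.33, -2.55, 0.52], [3.04, -2.67, -0.34], [1.82, 2.39, -2.12]]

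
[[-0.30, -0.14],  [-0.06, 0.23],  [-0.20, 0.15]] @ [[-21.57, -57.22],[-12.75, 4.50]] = [[8.26, 16.54], [-1.64, 4.47], [2.4, 12.12]]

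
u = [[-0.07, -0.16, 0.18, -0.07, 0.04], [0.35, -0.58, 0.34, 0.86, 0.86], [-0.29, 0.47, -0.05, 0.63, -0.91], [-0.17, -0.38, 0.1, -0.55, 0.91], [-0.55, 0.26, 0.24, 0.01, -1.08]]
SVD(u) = [[0.04, -0.03, -0.37, 0.31, -0.87], [0.48, 0.8, -0.34, 0.05, 0.15], [-0.52, 0.42, 0.02, -0.69, -0.29], [0.45, -0.43, -0.48, -0.62, 0.02], [-0.55, -0.06, -0.72, 0.21, 0.36]] @ diag([2.142029300096155, 1.2363509031265323, 0.6117094687037986, 0.26952498787497814, 0.003837795837935935]) @ [[0.25, -0.39, 0.05, -0.08, 0.88],[0.21, -0.09, 0.15, 0.96, -0.02],[0.62, 0.42, -0.66, 0.00, 0.04],[0.68, -0.41, 0.36, -0.26, -0.42],[-0.19, -0.7, -0.64, 0.07, -0.22]]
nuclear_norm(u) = 4.26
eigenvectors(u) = [[(-0.16-0.03j), -0.16+0.03j, (0.06+0j), 0.17+0.00j, 0.15+0.00j], [(-0.12+0.4j), -0.12-0.40j, (0.71+0j), 0.71+0.00j, (0.84+0j)], [(0.58-0.05j), 0.58+0.05j, 0.65+0.00j, (0.65+0j), 0.30+0.00j], [-0.59+0.00j, (-0.59-0j), (0.03+0j), -0.05+0.00j, (-0.29+0j)], [(0.17-0.27j), 0.17+0.27j, 0.26+0.00j, (0.22+0j), (0.3+0j)]]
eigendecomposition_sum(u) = [[(-0.04+0.13j), -0.06-0.07j, (0.04-0.04j), -0.07+0.08j, (0.06+0.23j)], [0.33+0.14j, -0.19+0.12j, (-0.08-0.12j), 0.18+0.21j, 0.61-0.09j], [0.01-0.50j, 0.25+0.18j, -0.12+0.17j, (0.19-0.34j), (-0.42-0.76j)], [-0.06+0.50j, (-0.24-0.21j), 0.13-0.16j, (-0.22+0.32j), (0.36+0.81j)], [(-0.21-0.17j), (0.17-0.05j), (0.03+0.11j), -0.09-0.19j, -0.48-0.07j]] + [[(-0.04-0.13j), -0.06+0.07j, (0.04+0.04j), -0.07-0.08j, (0.06-0.23j)], [0.33-0.14j, (-0.19-0.12j), -0.08+0.12j, (0.18-0.21j), 0.61+0.09j], [0.01+0.50j, (0.25-0.18j), -0.12-0.17j, (0.19+0.34j), (-0.42+0.76j)], [(-0.06-0.5j), (-0.24+0.21j), 0.13+0.16j, (-0.22-0.32j), 0.36-0.81j], [-0.21+0.17j, 0.17+0.05j, (0.03-0.11j), (-0.09+0.19j), -0.48+0.07j]] + [[(-0.04+0j), (0.01-0j), (-0-0j), 0.01-0.00j, 0.01+0.00j],[(-0.52+0j), (0.09-0j), (-0.02-0j), 0.16-0.00j, (0.18+0j)],[-0.47+0.00j, (0.08-0j), (-0.02-0j), 0.14-0.00j, 0.17+0.00j],[(-0.02+0j), -0j, -0.00-0.00j, 0.01-0.00j, 0.01+0.00j],[-0.19+0.00j, (0.03-0j), -0.01-0.00j, (0.06-0j), (0.07+0j)]] + [[0.03-0.00j, -0.01+0.00j, (0.01+0j), -0.00+0.00j, -0.01-0.00j], [(0.14-0j), -0.02+0.00j, 0.04+0.00j, (-0.01+0j), -0.05-0.00j], [(0.13-0j), (-0.02+0j), (0.03+0j), (-0.01+0j), (-0.05-0j)], [(-0.01+0j), -0j, -0.00-0.00j, 0.00-0.00j, 0j], [(0.04-0j), -0.01+0.00j, (0.01+0j), (-0+0j), (-0.02-0j)]] + [[0.01-0.00j, -0.05-0.00j, (0.09+0j), (0.06+0j), (-0.09+0j)], [0.07-0.00j, -0.27-0.00j, 0.48+0.00j, 0.36+0.00j, -0.50+0.00j], [0.02-0.00j, (-0.1-0j), (0.17+0j), 0.13+0.00j, -0.18+0.00j], [-0.02+0.00j, 0.10+0.00j, (-0.17-0j), (-0.12-0j), 0.17-0.00j], [(0.02-0j), (-0.1-0j), 0.17+0.00j, (0.13+0j), (-0.18+0j)]]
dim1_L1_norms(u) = [0.52, 2.99, 2.35, 2.11, 2.14]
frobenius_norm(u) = 2.56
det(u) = -0.00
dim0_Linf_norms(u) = [0.55, 0.58, 0.34, 0.86, 1.08]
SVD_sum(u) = [[0.02, -0.04, 0.00, -0.01, 0.08], [0.26, -0.4, 0.05, -0.08, 0.9], [-0.28, 0.44, -0.06, 0.09, -0.98], [0.24, -0.37, 0.05, -0.08, 0.84], [-0.30, 0.46, -0.06, 0.09, -1.04]] + [[-0.01, 0.00, -0.01, -0.04, 0.0], [0.21, -0.09, 0.15, 0.95, -0.02], [0.11, -0.05, 0.08, 0.49, -0.01], [-0.12, 0.05, -0.08, -0.52, 0.01], [-0.02, 0.01, -0.01, -0.07, 0.0]] + [[-0.14, -0.09, 0.15, -0.00, -0.01], [-0.13, -0.09, 0.14, -0.0, -0.01], [0.01, 0.00, -0.01, 0.0, 0.0], [-0.18, -0.12, 0.19, -0.00, -0.01], [-0.28, -0.18, 0.29, -0.0, -0.02]] + [[0.06, -0.03, 0.03, -0.02, -0.03],[0.01, -0.01, 0.0, -0.00, -0.01],[-0.13, 0.08, -0.07, 0.05, 0.08],[-0.11, 0.07, -0.06, 0.04, 0.07],[0.04, -0.02, 0.02, -0.01, -0.02]] + [[0.00, 0.00, 0.0, -0.00, 0.0], [-0.0, -0.0, -0.0, 0.0, -0.0], [0.00, 0.0, 0.00, -0.0, 0.0], [-0.0, -0.00, -0.00, 0.00, -0.0], [-0.0, -0.00, -0.00, 0.00, -0.0]]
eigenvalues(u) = [(-1.04+0.68j), (-1.04-0.68j), (0.11+0j), (0.03+0j), (-0.39+0j)]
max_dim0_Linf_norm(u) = 1.08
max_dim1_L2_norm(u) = 1.43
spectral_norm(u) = 2.14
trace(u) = -2.33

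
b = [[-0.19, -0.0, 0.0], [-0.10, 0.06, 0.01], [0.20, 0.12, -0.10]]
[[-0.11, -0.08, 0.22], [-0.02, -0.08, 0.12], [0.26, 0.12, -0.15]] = b @ [[0.56, 0.41, -1.14],[0.71, -0.47, 0.2],[-0.60, -0.94, -0.5]]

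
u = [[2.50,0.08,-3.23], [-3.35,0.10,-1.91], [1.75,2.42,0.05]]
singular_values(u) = [4.68, 3.71, 2.19]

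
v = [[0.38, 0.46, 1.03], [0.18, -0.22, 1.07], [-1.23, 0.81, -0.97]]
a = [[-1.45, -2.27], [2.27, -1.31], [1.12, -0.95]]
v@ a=[[1.65, -2.44], [0.44, -1.14], [2.54, 2.65]]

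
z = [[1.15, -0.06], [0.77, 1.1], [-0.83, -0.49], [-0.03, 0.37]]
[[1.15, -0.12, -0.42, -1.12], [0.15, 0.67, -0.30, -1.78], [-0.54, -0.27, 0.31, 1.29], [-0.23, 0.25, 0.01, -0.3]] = z @ [[0.97, -0.07, -0.37, -1.02], [-0.54, 0.66, -0.01, -0.9]]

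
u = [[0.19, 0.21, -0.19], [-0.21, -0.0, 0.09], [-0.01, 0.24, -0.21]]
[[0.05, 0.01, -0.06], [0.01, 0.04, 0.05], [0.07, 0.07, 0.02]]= u @[[-0.02,-0.24,-0.38], [0.33,0.17,-0.22], [0.06,-0.13,-0.33]]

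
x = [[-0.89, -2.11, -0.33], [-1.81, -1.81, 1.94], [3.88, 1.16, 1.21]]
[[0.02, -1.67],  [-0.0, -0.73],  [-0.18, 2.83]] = x@ [[-0.04, 0.41], [0.01, 0.54], [-0.03, 0.51]]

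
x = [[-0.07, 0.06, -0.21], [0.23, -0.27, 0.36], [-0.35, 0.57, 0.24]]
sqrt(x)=[[0.05+0.16j, (-0.11-0.17j), (-0.17+0.11j)], [-0.06-0.33j, (0.13+0.46j), 0.20-0.26j], [-0.18+0.27j, (0.37-0.37j), 0.55+0.21j]]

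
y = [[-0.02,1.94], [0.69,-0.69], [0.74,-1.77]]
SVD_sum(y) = [[-0.48, 1.82], [0.22, -0.82], [0.49, -1.84]] + [[0.46, 0.12], [0.47, 0.13], [0.25, 0.07]]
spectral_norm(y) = 2.80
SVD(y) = [[-0.67, -0.66], [0.30, -0.67], [0.68, -0.35]] @ diag([2.8035134417252574, 0.7328112868029607]) @ [[0.26, -0.97], [-0.97, -0.26]]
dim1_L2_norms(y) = [1.94, 0.98, 1.92]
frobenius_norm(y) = 2.90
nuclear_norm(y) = 3.54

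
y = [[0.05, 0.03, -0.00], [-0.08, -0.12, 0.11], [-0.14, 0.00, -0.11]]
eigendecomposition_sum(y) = [[(0.03+0.03j), 0.01+0.01j, (0.01+0.01j)], [(-0.08-0.05j), -0.02-0.01j, -0.03-0.01j], [-0.05-0.04j, (-0.02-0.01j), (-0.02-0.01j)]] + [[0.03-0.03j,(0.01-0.01j),0.01-0.01j], [-0.08+0.05j,-0.02+0.01j,(-0.03+0.01j)], [-0.05+0.04j,(-0.02+0.01j),-0.02+0.01j]] + [[(-0.01-0j), 0.01-0.00j, (-0.02-0j)], [0.09+0.00j, (-0.07+0j), 0.17+0.00j], [-0.04-0.00j, 0.03-0.00j, -0.07-0.00j]]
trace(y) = -0.18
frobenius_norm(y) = 0.26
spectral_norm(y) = 0.19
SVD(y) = [[-0.29, -0.10, 0.95], [0.88, -0.42, 0.23], [0.38, 0.9, 0.22]] @ diag([0.18724396731357915, 0.18148257337376292, 0.001942232300240267]) @ [[-0.74, -0.61, 0.29], [-0.54, 0.26, -0.80], [-0.41, 0.75, 0.52]]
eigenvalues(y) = [(-0.01+0.02j), (-0.01-0.02j), (-0.16+0j)]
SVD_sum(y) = [[0.04, 0.03, -0.02], [-0.12, -0.10, 0.05], [-0.05, -0.04, 0.02]] + [[0.01, -0.0, 0.02], [0.04, -0.02, 0.06], [-0.09, 0.04, -0.13]] + [[-0.0, 0.00, 0.00], [-0.0, 0.00, 0.00], [-0.00, 0.00, 0.00]]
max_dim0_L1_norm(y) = 0.27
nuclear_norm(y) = 0.37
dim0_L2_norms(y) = [0.17, 0.12, 0.16]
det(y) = -0.00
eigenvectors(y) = [[-0.35-0.10j, -0.35+0.10j, (0.13+0j)], [0.78+0.00j, 0.78-0.00j, (-0.91+0j)], [0.51+0.05j, (0.51-0.05j), 0.40+0.00j]]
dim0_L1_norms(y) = [0.27, 0.15, 0.22]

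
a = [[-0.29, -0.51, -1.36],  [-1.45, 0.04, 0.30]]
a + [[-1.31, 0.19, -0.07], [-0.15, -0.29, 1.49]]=[[-1.6,-0.32,-1.43],  [-1.60,-0.25,1.79]]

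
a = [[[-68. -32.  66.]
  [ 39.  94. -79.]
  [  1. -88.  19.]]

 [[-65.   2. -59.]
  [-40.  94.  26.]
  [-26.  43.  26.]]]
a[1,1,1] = 94.0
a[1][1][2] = 26.0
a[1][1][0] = -40.0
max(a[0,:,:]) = 94.0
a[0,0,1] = -32.0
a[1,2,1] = 43.0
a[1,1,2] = 26.0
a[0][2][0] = 1.0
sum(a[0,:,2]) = 6.0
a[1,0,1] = 2.0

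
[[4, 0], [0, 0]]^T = [[4, 0], [0, 0]]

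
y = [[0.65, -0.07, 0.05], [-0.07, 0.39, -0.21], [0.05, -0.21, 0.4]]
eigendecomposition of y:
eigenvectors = [[0.79, -0.61, 0.03],[-0.44, -0.54, 0.72],[0.42, 0.59, 0.69]]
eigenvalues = [0.72, 0.54, 0.18]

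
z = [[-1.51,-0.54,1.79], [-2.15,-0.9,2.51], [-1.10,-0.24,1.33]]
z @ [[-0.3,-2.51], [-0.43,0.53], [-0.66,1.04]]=[[-0.50,5.37], [-0.62,7.53], [-0.44,4.02]]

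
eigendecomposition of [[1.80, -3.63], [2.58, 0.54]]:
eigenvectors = [[0.76+0.00j, 0.76-0.00j], [(0.13-0.63j), 0.13+0.63j]]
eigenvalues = [(1.17+2.99j), (1.17-2.99j)]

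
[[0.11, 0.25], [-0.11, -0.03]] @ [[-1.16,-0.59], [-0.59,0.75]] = [[-0.28, 0.12], [0.15, 0.04]]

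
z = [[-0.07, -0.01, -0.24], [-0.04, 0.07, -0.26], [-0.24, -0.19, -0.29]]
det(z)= -0.001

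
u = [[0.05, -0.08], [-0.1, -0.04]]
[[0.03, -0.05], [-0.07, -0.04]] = u @ [[0.65, 0.09], [0.09, 0.65]]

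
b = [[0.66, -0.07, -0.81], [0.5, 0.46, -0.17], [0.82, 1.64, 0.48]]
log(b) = [[(-1.54+0.86j), (4.38-2.23j), -2.02+0.66j], [1.73-0.65j, (-3.36+1.69j), 0.86-0.50j], [-0.81+0.76j, (5.33-1.97j), -1.14+0.59j]]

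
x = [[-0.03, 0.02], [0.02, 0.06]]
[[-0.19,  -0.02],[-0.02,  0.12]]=x @[[5.08, 1.76],[-2.02, 1.46]]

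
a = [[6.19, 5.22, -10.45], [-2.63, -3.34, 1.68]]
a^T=[[6.19, -2.63],[5.22, -3.34],[-10.45, 1.68]]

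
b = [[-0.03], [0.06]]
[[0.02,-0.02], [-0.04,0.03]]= b@ [[-0.62, 0.53]]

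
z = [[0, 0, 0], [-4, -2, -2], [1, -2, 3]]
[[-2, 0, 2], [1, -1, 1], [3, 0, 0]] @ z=[[2, -4, 6], [5, 0, 5], [0, 0, 0]]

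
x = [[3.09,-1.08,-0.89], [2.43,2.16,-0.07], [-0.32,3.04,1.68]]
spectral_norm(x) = 4.21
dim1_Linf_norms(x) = [3.09, 2.43, 3.04]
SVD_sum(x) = [[0.73, -1.93, -0.99], [-0.32, 0.86, 0.44], [-1.08, 2.86, 1.46]] + [[2.29, 0.96, -0.18],[2.83, 1.18, -0.22],[0.70, 0.29, -0.05]] + [[0.07, -0.11, 0.27], [-0.07, 0.12, -0.29], [0.07, -0.11, 0.27]]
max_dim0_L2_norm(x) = 3.94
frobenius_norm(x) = 5.85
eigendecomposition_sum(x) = [[1.49+0.55j, -0.49+1.29j, -0.49+0.28j], [1.29-1.17j, 1.01+1.14j, 0.03+0.62j], [(-0.41-2j), 1.74-0.34j, (0.64+0.34j)]] + [[1.49-0.55j, (-0.49-1.29j), -0.49-0.28j], [(1.29+1.17j), 1.01-1.14j, (0.03-0.62j)], [(-0.41+2j), 1.74+0.34j, 0.64-0.34j]] + [[0.11-0.00j, -0.10-0.00j, (0.09-0j)], [-0.16+0.00j, (0.14+0j), (-0.13+0j)], [0.50-0.00j, -0.45-0.00j, (0.4-0j)]]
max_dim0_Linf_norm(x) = 3.09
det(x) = 9.07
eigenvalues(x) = [(3.14+2.03j), (3.14-2.03j), (0.65+0j)]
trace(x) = 6.93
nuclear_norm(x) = 8.77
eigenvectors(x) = [[-0.27+0.43j,(-0.27-0.43j),0.21+0.00j],[(0.29+0.48j),(0.29-0.48j),-0.29+0.00j],[0.65+0.00j,(0.65-0j),0.93+0.00j]]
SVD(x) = [[-0.54, 0.62, -0.57], [0.24, 0.76, 0.6], [0.81, 0.19, -0.56]] @ diag([4.212540969950672, 4.02707362389082, 0.5343936790886721]) @ [[-0.32,0.84,0.43],[0.92,0.39,-0.07],[-0.23,0.37,-0.90]]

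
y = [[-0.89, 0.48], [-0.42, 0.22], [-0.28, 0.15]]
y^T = [[-0.89, -0.42, -0.28],[0.48, 0.22, 0.15]]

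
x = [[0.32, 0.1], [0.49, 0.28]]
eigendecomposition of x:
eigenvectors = [[0.44, -0.38],[0.90, 0.92]]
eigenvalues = [0.52, 0.08]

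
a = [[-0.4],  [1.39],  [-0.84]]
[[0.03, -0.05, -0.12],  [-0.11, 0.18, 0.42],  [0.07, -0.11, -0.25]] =a @ [[-0.08,0.13,0.3]]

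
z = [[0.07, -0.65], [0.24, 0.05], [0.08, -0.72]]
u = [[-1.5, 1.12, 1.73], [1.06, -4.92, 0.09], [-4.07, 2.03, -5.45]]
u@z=[[0.3, -0.21], [-1.1, -1.00], [-0.23, 6.67]]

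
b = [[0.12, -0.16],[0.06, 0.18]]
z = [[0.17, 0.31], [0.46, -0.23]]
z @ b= [[0.04, 0.03], [0.04, -0.12]]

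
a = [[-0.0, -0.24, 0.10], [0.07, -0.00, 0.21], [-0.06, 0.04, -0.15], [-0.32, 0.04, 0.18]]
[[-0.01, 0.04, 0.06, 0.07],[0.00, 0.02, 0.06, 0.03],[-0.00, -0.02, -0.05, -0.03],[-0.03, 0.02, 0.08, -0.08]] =a @ [[0.09, -0.00, -0.09, 0.23], [0.04, -0.11, -0.12, -0.28], [-0.02, 0.11, 0.33, 0.05]]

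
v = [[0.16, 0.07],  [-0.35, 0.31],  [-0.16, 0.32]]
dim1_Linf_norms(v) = [0.16, 0.35, 0.32]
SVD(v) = [[-0.10, -0.84], [0.80, 0.26], [0.59, -0.48]] @ diag([0.5811976023467795, 0.19826584936986705]) @ [[-0.67, 0.74], [-0.74, -0.67]]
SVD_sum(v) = [[0.04, -0.04], [-0.31, 0.34], [-0.23, 0.26]] + [[0.12, 0.11], [-0.04, -0.03], [0.07, 0.06]]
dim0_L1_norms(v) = [0.67, 0.7]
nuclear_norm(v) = 0.78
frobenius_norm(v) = 0.61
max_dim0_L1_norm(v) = 0.7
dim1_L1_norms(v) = [0.23, 0.66, 0.48]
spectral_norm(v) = 0.58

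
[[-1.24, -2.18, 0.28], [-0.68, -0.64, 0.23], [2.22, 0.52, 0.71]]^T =[[-1.24, -0.68, 2.22], [-2.18, -0.64, 0.52], [0.28, 0.23, 0.71]]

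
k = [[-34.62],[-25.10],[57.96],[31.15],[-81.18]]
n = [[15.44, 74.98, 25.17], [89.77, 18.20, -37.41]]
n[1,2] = -37.41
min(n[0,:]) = 15.44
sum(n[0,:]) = 115.59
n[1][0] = 89.77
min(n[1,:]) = -37.41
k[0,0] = -34.62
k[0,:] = [-34.62]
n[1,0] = 89.77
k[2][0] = 57.96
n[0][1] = 74.98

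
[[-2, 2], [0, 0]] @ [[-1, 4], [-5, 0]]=[[-8, -8], [0, 0]]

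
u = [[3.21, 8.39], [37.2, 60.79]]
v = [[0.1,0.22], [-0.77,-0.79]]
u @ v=[[-6.14, -5.92], [-43.09, -39.84]]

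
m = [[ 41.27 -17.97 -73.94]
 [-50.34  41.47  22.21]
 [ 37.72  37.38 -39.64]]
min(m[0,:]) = -73.94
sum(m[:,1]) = 60.88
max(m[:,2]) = 22.21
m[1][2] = 22.21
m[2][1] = 37.38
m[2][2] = -39.64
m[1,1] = 41.47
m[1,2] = 22.21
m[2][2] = -39.64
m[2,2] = -39.64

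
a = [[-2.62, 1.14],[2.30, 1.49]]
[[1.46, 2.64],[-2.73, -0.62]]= a @ [[-0.81,-0.71],[-0.58,0.68]]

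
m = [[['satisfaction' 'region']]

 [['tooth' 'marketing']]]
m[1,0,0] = 'tooth'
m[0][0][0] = 'satisfaction'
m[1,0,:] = ['tooth', 'marketing']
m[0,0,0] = 'satisfaction'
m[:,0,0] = ['satisfaction', 'tooth']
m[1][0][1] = 'marketing'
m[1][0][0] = 'tooth'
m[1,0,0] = 'tooth'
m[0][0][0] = 'satisfaction'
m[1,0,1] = 'marketing'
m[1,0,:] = ['tooth', 'marketing']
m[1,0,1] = 'marketing'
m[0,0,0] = 'satisfaction'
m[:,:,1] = [['region'], ['marketing']]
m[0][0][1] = 'region'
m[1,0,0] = 'tooth'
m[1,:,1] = ['marketing']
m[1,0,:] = ['tooth', 'marketing']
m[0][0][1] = 'region'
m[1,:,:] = [['tooth', 'marketing']]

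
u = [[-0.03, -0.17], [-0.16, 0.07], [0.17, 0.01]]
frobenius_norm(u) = 0.30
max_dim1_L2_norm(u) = 0.17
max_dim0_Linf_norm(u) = 0.17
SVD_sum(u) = [[0.0, -0.00],[-0.17, 0.03],[0.16, -0.03]] + [[-0.03, -0.17],[0.01, 0.04],[0.01, 0.04]]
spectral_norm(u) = 0.24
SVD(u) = [[0.01, 0.95], [-0.72, -0.21], [0.70, -0.23]] @ diag([0.2372037404655502, 0.18175363960359064]) @ [[0.98, -0.19], [-0.19, -0.98]]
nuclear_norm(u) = 0.42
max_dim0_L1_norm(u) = 0.36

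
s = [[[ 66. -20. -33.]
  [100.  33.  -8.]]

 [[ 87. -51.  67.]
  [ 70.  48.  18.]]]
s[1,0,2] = 67.0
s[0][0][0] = 66.0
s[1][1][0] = 70.0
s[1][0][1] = -51.0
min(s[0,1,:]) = -8.0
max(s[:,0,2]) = 67.0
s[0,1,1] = 33.0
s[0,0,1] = -20.0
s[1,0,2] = 67.0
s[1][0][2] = 67.0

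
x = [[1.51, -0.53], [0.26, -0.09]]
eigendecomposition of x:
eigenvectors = [[0.99,  0.33], [0.17,  0.94]]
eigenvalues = [1.42, 0.0]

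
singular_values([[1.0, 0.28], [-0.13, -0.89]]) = [1.16, 0.74]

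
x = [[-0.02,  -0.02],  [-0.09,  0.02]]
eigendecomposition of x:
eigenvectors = [[-0.6, 0.29], [-0.80, -0.96]]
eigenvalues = [-0.05, 0.05]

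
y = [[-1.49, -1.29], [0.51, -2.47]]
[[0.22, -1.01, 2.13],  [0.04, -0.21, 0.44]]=y @ [[-0.11, 0.51, -1.08],[-0.04, 0.19, -0.4]]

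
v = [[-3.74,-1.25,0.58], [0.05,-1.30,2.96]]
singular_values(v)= [4.16, 3.0]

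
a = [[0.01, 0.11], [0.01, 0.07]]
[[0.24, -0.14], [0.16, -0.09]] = a @ [[0.64,1.46], [2.16,-1.44]]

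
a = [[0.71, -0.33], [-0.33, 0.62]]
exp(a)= [[2.14,  -0.65], [-0.65,  1.96]]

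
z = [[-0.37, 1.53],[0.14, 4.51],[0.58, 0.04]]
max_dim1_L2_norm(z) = 4.51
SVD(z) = [[-0.32, 0.54], [-0.95, -0.17], [-0.01, -0.83]] @ diag([4.762662381715082, 0.7018169546227981]) @ [[-0.0, -1.0], [-1.00, 0.0]]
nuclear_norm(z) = 5.46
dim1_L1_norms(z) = [1.9, 4.65, 0.62]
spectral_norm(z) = 4.76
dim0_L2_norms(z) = [0.7, 4.76]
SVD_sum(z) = [[0.01, 1.53], [0.02, 4.51], [0.00, 0.04]] + [[-0.38, 0.00], [0.12, -0.00], [0.58, -0.0]]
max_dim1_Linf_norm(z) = 4.51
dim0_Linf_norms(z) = [0.58, 4.51]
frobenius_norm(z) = 4.81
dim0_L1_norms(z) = [1.09, 6.08]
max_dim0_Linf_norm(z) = 4.51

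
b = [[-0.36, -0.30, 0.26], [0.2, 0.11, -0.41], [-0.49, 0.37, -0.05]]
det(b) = -0.083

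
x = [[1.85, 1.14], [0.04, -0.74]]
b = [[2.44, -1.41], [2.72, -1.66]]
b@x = [[4.46, 3.82], [4.97, 4.33]]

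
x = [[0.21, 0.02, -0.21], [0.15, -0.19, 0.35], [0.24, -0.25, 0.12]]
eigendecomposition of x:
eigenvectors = [[(0.7+0j), 0.11-0.32j, 0.11+0.32j], [(0.65+0j), (-0.69+0j), (-0.69-0j)], [(0.31+0j), (-0.43-0.48j), (-0.43+0.48j)]]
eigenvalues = [(0.14+0j), 0.31j, -0.31j]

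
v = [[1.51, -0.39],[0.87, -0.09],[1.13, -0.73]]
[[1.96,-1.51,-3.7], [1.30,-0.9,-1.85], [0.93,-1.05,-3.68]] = v @ [[1.62, -1.05, -1.91], [1.24, -0.19, 2.09]]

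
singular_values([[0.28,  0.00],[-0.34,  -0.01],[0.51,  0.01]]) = [0.67, 0.01]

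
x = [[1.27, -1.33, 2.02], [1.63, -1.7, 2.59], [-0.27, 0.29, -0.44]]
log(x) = [[-10.28-4.48j, 6.06+4.71j, (-10.78-7.19j)], [(-4.45-5.7j), 1.40+5.99j, -11.09-9.15j], [(3.4+1.01j), -2.77-1.06j, -0.69+1.62j]]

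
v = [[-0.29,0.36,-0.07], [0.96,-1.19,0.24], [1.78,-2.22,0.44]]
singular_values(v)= [3.3, 0.01, 0.0]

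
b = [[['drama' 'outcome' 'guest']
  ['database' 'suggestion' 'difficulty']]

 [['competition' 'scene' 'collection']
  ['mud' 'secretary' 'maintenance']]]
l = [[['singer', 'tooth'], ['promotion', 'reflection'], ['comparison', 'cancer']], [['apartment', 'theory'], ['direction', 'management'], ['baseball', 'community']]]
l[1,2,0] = 'baseball'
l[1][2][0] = 'baseball'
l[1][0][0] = 'apartment'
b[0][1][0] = 'database'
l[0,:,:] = [['singer', 'tooth'], ['promotion', 'reflection'], ['comparison', 'cancer']]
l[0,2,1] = 'cancer'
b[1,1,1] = 'secretary'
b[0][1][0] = 'database'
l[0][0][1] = 'tooth'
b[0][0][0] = 'drama'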